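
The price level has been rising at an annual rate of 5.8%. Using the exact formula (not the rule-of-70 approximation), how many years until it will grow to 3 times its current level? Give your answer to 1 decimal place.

t = ln(3) / ln(1 + 0.058) = 1.0986 / 0.056380 ≈ 19.49.

19.5 years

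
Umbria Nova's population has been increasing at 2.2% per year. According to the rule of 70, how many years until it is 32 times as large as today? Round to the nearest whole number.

≈ 159 years

One doubling takes 70/2.2 = 31.82 years.
32× is 5 doublings, so 5 × 31.82 ≈ 159 years.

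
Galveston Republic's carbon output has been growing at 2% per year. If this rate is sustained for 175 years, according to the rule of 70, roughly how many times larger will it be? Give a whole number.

Doubling time ≈ 70/2 = 35.00 years.
175/35.00 ≈ 5 doublings, so about 2^5 = 32×.

roughly 32 times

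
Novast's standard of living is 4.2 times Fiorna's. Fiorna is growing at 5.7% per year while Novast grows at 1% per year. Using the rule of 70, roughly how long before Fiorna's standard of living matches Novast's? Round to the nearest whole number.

around 31 years

The growth-rate gap is 5.7% − 1% = 4.7 percentage points.
So the ratio between them halves every 70/4.7 ≈ 14.89 years.
A 4.2 times gap takes log₂(4.2) ≈ 2.07 halvings to close: 2.07 × 14.89 ≈ 31 years.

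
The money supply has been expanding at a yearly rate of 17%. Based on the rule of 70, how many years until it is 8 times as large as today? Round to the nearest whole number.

At 17% it doubles every 70/17 ≈ 4.12 years.
Getting to 8× needs 3 doublings: 3 × 4.12 ≈ 12 years.

12 years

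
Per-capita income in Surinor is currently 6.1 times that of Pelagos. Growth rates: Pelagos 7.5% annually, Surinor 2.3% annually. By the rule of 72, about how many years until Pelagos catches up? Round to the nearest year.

What matters is the difference: 5.2 pp.
Rule of 72 on the gap: the ratio halves every 72/5.2 ≈ 13.85 years.
A 6.1 times gap takes log₂(6.1) ≈ 2.61 halvings to close: 2.61 × 13.85 ≈ 36 years.

around 36 years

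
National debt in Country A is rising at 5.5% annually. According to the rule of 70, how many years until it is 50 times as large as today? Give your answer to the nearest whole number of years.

Doubling time ≈ 70/5.5 = 12.73 years.
50× is log₂ 50 ≈ 5.64 doublings, so ≈ 5.64 × 12.73 = 72 years.

approximately 72 years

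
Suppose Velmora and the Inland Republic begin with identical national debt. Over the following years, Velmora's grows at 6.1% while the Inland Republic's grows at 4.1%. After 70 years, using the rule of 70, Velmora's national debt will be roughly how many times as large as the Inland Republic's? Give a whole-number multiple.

Velmora pulls ahead at 2 pp per year, so the ratio doubles every 70/2 ≈ 35.00 years.
In 70 years that's 2.00 doublings: 2^2.00 ≈ 4.

4 times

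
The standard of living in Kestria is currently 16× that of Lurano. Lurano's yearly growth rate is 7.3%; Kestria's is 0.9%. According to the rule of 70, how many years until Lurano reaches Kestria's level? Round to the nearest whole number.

≈ 44 years

The growth-rate gap is 7.3% − 0.9% = 6.4 percentage points.
So the ratio between them halves every 70/6.4 ≈ 10.94 years.
A 16× gap closes after 4 halvings: 4 × 10.94 ≈ 44 years.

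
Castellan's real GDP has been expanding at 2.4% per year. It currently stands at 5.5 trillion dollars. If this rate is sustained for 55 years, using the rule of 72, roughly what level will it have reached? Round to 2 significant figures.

Doubling time ≈ 72/2.4 = 30.00 years.
55 years is 55/30.00 ≈ 1.83 doublings, a factor of 2^1.83 ≈ 3.56.
5.5 × 3.56 ≈ 20 trillion dollars.

about 20 trillion dollars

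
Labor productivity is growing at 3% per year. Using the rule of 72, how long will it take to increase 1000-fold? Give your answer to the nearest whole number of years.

One doubling takes 72/3 = 24.00 years.
1000× is log₂ 1000 ≈ 9.97 doublings, so ≈ 9.97 × 24.00 = 239 years.

approximately 239 years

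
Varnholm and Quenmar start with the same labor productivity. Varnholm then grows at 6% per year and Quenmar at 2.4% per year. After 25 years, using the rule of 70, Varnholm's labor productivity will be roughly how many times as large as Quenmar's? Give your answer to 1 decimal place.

roughly 2.4 times

Varnholm pulls ahead at 3.6 pp per year, so the ratio doubles every 70/3.6 ≈ 19.44 years.
In 25 years that's 1.29 doublings: 2^1.29 ≈ 2.4.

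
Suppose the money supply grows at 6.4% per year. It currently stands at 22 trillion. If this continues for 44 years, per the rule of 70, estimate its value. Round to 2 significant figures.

360 trillion

It doubles every 70/6.4 ≈ 10.94 years, so 44 years is 4.02 doublings.
2^4.02 ≈ 16.22; 22 × 16.22 ≈ 360 trillion.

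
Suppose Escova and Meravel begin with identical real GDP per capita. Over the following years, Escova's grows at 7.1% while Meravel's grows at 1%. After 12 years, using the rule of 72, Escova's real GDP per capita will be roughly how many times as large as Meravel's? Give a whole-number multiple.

Only the 6.1-point difference matters.
72/6.1 ≈ 11.80 years per doubling of the ratio; 12 years gives 1.02 doublings, so ≈ 2×.

2 times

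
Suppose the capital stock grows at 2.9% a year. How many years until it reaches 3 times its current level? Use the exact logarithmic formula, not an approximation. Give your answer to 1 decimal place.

t = ln(3) / ln(1 + 0.029) = 1.0986 / 0.028587 ≈ 38.43.

38.4 years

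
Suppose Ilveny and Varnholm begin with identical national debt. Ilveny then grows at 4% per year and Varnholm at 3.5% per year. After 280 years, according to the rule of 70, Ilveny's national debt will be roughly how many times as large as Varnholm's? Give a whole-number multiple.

Rate gap = 4% − 3.5% = 0.5 points.
The ratio doubles every 70/0.5 ≈ 140.00 years.
280/140.00 ≈ 2.00 doublings → ratio ≈ 2^2.00 ≈ 4.

≈ 4 times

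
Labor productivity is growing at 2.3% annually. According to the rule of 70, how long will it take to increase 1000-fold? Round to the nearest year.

One doubling takes 70/2.3 = 30.43 years.
1000× is log₂ 1000 ≈ 9.97 doublings, so ≈ 9.97 × 30.43 = 303 years.

≈ 303 years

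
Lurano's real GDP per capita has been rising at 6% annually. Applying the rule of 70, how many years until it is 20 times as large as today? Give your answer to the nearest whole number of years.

At 6% it doubles every 70/6 ≈ 11.67 years.
Reaching 20× takes log₂(20) ≈ 4.32 doublings.
4.32 × 11.67 ≈ 50 years.

approximately 50 years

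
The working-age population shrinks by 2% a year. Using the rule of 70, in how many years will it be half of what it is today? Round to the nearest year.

approximately 35 years

Halving time ≈ 70 / 2 = 35.00 → 35 years.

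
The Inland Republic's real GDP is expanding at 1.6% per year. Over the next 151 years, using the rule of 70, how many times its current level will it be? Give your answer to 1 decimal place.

Doubling time ≈ 70/1.6 = 43.75 years.
151 years / 43.75 ≈ 3.45 doublings → factor 2^3.45 ≈ 10.9.

about 10.9 times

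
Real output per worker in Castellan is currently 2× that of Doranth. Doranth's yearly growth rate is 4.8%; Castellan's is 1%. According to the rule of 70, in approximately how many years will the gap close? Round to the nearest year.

What matters is the difference: 3.8 pp.
Rule of 70 on the gap: the ratio halves every 70/3.8 ≈ 18.42 years.
A 2× gap closes after 1 halving: 1 × 18.42 ≈ 18 years.

≈ 18 years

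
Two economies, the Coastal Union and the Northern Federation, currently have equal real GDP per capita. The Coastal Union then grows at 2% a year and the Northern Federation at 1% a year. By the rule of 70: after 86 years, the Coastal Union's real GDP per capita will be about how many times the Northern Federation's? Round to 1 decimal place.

2.3 times

the Coastal Union pulls ahead at 1 pp per year, so the ratio doubles every 70/1 ≈ 70.00 years.
In 86 years that's 1.23 doublings: 2^1.23 ≈ 2.3.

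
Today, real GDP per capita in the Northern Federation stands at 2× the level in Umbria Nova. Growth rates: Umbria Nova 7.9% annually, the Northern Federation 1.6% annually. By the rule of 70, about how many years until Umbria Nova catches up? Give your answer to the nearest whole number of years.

11 years

The growth-rate gap is 7.9% − 1.6% = 6.3 percentage points.
So the ratio between them halves every 70/6.3 ≈ 11.11 years.
A 2× gap closes after 1 halving: 1 × 11.11 ≈ 11 years.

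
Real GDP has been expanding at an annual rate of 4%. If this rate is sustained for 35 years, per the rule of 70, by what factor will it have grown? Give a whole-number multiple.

around 4 times

Doubling time ≈ 70/4 = 17.50 years.
35/17.50 ≈ 2 doublings, so about 2^2 = 4×.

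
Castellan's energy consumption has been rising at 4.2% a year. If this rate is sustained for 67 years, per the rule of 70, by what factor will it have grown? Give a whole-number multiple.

Doubling time ≈ 70/4.2 = 16.67 years.
67/16.67 ≈ 4 doublings, so about 2^4 = 16×.

roughly 16 times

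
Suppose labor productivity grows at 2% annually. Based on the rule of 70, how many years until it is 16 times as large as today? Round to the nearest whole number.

roughly 140 years

One doubling takes 70/2 = 35.00 years.
16 = 2^4, so 4 doublings → 140 years.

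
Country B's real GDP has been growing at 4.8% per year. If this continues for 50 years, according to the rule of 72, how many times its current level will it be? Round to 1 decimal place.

about 10.1 times

Doubles every ≈ 15.00 years (72/4.8).
50 years is 3.33 doublings; 2^3.33 ≈ 10.1×.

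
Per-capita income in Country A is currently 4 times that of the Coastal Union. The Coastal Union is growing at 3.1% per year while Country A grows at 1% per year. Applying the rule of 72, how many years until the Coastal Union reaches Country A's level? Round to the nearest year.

69 years

What matters is the difference: 2.1 pp.
Rule of 72 on the gap: the ratio halves every 72/2.1 ≈ 34.29 years.
A 4 times gap closes after 2 halvings: 2 × 34.29 ≈ 69 years.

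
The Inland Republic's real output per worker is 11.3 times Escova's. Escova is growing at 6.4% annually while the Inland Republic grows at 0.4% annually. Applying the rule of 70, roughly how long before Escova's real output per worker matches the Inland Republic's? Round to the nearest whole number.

Escova gains on the Inland Republic at 6.4% − 0.4% = 6 points a year.
At that relative rate the gap halves every 70/6 ≈ 11.67 years.
An 11.3 times gap takes log₂(11.3) ≈ 3.50 halvings to close: 3.50 × 11.67 ≈ 41 years.

41 years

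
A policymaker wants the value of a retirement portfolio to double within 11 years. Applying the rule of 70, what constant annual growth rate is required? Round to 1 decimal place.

70 / 11 ≈ 6.36, so about 6.4% a year.

about 6.4% a year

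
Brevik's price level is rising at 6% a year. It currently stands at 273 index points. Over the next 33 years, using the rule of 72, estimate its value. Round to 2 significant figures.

It doubles every 72/6 ≈ 12.00 years, so 33 years is 2.75 doublings.
2^2.75 ≈ 6.73; 273 × 6.73 ≈ 1800 index points.

1800 index points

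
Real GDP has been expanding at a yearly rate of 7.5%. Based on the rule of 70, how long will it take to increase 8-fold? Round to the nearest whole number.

≈ 28 years

One doubling takes 70/7.5 = 9.33 years.
Getting to 8× needs 3 doublings: 3 × 9.33 ≈ 28 years.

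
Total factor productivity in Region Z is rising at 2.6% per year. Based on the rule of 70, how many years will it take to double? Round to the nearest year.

around 27 years

70/2.6 ≈ 26.92, so it doubles roughly every 27 years.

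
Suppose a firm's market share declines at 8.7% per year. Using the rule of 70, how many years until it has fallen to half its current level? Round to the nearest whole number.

Halving time ≈ 70 / 8.7 = 8.05 → 8 years.

roughly 8 years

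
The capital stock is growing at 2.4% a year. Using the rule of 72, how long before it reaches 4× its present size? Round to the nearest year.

about 60 years

One doubling takes 72/2.4 = 30.00 years.
Getting to 4× needs 2 doublings: 2 × 30.00 ≈ 60 years.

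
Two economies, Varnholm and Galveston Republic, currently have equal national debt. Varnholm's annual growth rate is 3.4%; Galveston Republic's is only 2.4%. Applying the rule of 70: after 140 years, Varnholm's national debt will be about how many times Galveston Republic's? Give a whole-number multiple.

4 times

Varnholm pulls ahead at 1 pp per year, so the ratio doubles every 70/1 ≈ 70.00 years.
In 140 years that's 2.00 doublings: 2^2.00 ≈ 4.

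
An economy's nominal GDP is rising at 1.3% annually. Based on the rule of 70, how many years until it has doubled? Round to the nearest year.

54 years

70/1.3 ≈ 53.85, so it doubles roughly every 54 years.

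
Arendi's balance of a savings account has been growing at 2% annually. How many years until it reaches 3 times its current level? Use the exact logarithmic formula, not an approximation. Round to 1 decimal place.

55.5 years

t = ln(3) / ln(1 + 0.02) = 1.0986 / 0.019803 ≈ 55.48.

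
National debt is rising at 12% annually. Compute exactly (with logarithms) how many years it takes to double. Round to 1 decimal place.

t = ln(2) / ln(1 + 0.12) = 0.6931 / 0.113329 ≈ 6.12.

6.1 years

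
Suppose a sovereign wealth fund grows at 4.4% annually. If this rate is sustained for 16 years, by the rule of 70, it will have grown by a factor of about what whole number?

2 times

70/4.4 ≈ 15.91 years per doubling.
16 years fits 1 doubling: 2^1 = 2.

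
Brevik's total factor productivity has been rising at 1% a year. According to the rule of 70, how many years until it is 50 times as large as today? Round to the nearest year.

Doubling time ≈ 70/1 = 70.00 years.
Reaching 50× takes log₂(50) ≈ 5.64 doublings.
5.64 × 70.00 ≈ 395 years.

395 years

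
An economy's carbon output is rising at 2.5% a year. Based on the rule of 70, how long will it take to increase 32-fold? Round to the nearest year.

Doubling time ≈ 70/2.5 = 28.00 years.
32× is 5 doublings, so 5 × 28.00 ≈ 140 years.

approximately 140 years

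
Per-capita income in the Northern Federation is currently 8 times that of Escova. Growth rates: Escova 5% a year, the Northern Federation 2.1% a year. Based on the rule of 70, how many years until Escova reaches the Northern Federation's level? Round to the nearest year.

around 72 years

Escova gains on the Northern Federation at 5% − 2.1% = 2.9 points a year.
At that relative rate the gap halves every 70/2.9 ≈ 24.14 years.
An 8 times gap closes after 3 halvings: 3 × 24.14 ≈ 72 years.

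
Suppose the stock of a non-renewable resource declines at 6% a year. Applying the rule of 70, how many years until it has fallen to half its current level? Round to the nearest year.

Halving time ≈ 70 / 6 = 11.67 → 12 years.

≈ 12 years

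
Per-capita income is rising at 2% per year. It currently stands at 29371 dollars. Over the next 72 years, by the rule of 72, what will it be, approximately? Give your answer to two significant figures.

about 120000 dollars

Doubling time ≈ 72/2 = 36.00 years.
72 years is 72/36.00 ≈ 2.00 doublings, a factor of 2^2.00 ≈ 4.00.
29371 × 4.00 ≈ 120000 dollars.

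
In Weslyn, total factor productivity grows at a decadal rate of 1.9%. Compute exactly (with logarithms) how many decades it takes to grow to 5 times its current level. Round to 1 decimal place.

t = ln(5) / ln(1 + 0.019) = 1.6094 / 0.018822 ≈ 85.51.

85.5 decades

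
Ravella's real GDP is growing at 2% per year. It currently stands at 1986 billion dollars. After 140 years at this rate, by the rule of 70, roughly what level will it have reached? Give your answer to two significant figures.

around 32000 billion dollars

Doubling time ≈ 70/2 = 35.00 years.
140 years is 140/35.00 ≈ 4.00 doublings, a factor of 2^4.00 ≈ 16.00.
1986 × 16.00 ≈ 32000 billion dollars.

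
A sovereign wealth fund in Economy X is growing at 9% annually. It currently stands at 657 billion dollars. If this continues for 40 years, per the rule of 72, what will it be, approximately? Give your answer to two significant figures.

about 21000 billion dollars

It doubles every 72/9 ≈ 8.00 years, so 40 years is 5.00 doublings.
2^5.00 ≈ 32.00; 657 × 32.00 ≈ 21000 billion dollars.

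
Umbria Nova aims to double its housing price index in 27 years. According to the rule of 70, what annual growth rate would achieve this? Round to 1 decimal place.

70 / 27 ≈ 2.59, so about 2.6% annually.

≈ 2.6%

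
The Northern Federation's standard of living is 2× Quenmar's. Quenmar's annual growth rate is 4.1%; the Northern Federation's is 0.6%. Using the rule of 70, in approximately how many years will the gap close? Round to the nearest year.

Quenmar gains on the Northern Federation at 4.1% − 0.6% = 3.5 points a year.
At that relative rate the gap halves every 70/3.5 ≈ 20.00 years.
A 2× gap closes after 1 halving: 1 × 20.00 ≈ 20 years.

approximately 20 years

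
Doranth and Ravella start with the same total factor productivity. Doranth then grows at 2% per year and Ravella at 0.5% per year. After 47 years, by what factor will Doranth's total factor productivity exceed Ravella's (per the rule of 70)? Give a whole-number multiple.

Rate gap = 2% − 0.5% = 1.5 points.
The ratio doubles every 70/1.5 ≈ 46.67 years.
47/46.67 ≈ 1.01 doublings → ratio ≈ 2^1.01 ≈ 2.

≈ 2 times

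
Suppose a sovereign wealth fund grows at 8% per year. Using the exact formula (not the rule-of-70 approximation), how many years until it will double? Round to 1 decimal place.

t = ln(2) / ln(1 + 0.08) = 0.6931 / 0.076961 ≈ 9.01.

9.0 years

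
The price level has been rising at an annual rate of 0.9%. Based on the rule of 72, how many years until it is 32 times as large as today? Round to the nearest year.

Doubling time ≈ 72/0.9 = 80.00 years.
32× is 5 doublings, so 5 × 80.00 ≈ 400 years.

around 400 years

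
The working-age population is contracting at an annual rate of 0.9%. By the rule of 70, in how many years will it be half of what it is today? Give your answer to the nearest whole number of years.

Halving time ≈ 70 / 0.9 = 77.78 → 78 years.

approximately 78 years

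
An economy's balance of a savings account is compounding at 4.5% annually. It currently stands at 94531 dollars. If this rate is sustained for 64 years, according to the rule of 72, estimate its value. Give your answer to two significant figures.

It doubles every 72/4.5 ≈ 16.00 years, so 64 years is 4.00 doublings.
2^4.00 ≈ 16.00; 94531 × 16.00 ≈ 1500000 dollars.

around 1500000 dollars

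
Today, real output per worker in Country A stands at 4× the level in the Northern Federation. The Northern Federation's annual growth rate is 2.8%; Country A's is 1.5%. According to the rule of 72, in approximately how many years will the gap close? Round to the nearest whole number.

around 111 years

the Northern Federation gains on Country A at 2.8% − 1.5% = 1.3 points a year.
At that relative rate the gap halves every 72/1.3 ≈ 55.38 years.
A 4× gap closes after 2 halvings: 2 × 55.38 ≈ 111 years.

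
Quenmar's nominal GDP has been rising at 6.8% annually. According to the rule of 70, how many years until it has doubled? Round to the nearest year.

about 10 years

Doubling time ≈ 70 / 6.8 = 10.29 years.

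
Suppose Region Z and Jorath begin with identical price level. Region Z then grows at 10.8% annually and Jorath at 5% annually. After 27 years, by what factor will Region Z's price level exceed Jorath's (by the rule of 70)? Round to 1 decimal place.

Only the 5.8-point difference matters.
70/5.8 ≈ 12.07 years per doubling of the ratio; 27 years gives 2.24 doublings, so ≈ 4.7×.

≈ 4.7 times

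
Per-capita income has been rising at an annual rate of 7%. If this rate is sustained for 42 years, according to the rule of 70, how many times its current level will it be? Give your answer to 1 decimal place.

Doubling time ≈ 70/7 = 10.00 years.
42 years / 10.00 ≈ 4.20 doublings → factor 2^4.20 ≈ 18.4.

about 18.4 times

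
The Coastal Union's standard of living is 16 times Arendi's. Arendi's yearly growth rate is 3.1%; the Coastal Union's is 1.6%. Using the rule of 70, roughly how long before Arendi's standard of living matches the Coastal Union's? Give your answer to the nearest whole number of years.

approximately 187 years

The growth-rate gap is 3.1% − 1.6% = 1.5 percentage points.
So the ratio between them halves every 70/1.5 ≈ 46.67 years.
A 16 times gap closes after 4 halvings: 4 × 46.67 ≈ 187 years.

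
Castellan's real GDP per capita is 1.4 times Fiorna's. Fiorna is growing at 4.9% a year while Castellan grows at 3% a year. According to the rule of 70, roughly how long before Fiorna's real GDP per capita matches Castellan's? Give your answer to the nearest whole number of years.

≈ 18 years

Fiorna gains on Castellan at 4.9% − 3% = 1.9 points a year.
At that relative rate the gap halves every 70/1.9 ≈ 36.84 years.
A 1.4 times gap takes log₂(1.4) ≈ 0.49 halvings to close: 0.49 × 36.84 ≈ 18 years.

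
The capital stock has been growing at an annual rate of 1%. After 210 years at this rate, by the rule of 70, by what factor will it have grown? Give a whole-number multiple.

70/1 ≈ 70.00 years per doubling.
210 years fits 3 doublings: 2^3 = 8.

approximately 8 times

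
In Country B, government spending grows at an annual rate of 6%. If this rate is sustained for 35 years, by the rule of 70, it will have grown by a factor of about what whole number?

around 8 times

At 6% one doubling takes ≈ 11.67 years; 35 years is 3 of them, so ×8.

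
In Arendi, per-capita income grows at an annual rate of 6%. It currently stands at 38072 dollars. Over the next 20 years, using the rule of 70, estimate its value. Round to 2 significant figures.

about 120000 dollars

It doubles every 70/6 ≈ 11.67 years, so 20 years is 1.71 doublings.
2^1.71 ≈ 3.27; 38072 × 3.27 ≈ 120000 dollars.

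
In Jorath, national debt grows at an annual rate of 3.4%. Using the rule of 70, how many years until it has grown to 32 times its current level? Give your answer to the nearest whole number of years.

around 103 years

At 3.4% it doubles every 70/3.4 ≈ 20.59 years.
32 = 2^5, so 5 doublings → 103 years.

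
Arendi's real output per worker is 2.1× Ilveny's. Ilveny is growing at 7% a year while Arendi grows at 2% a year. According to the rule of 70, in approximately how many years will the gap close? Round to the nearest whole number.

Ilveny gains on Arendi at 7% − 2% = 5 points a year.
At that relative rate the gap halves every 70/5 ≈ 14.00 years.
A 2.1× gap takes log₂(2.1) ≈ 1.07 halvings to close: 1.07 × 14.00 ≈ 15 years.

approximately 15 years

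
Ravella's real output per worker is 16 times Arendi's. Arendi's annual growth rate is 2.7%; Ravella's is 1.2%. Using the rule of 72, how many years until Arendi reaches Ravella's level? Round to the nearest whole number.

roughly 192 years

Arendi gains on Ravella at 2.7% − 1.2% = 1.5 points a year.
At that relative rate the gap halves every 72/1.5 ≈ 48.00 years.
A 16 times gap closes after 4 halvings: 4 × 48.00 ≈ 192 years.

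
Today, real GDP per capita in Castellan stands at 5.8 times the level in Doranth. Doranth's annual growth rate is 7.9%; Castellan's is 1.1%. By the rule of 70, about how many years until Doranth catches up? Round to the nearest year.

Doranth gains on Castellan at 7.9% − 1.1% = 6.8 points a year.
At that relative rate the gap halves every 70/6.8 ≈ 10.29 years.
A 5.8 times gap takes log₂(5.8) ≈ 2.54 halvings to close: 2.54 × 10.29 ≈ 26 years.

approximately 26 years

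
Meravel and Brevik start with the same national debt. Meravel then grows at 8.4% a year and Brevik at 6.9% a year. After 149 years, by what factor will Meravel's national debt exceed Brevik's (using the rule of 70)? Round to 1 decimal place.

roughly 9.1 times

Rate gap = 8.4% − 6.9% = 1.5 points.
The ratio doubles every 70/1.5 ≈ 46.67 years.
149/46.67 ≈ 3.19 doublings → ratio ≈ 2^3.19 ≈ 9.1.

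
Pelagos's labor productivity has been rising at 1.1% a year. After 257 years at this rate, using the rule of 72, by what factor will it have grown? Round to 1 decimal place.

around 15.2 times

Doubles every ≈ 65.45 years (72/1.1).
257 years is 3.93 doublings; 2^3.93 ≈ 15.2×.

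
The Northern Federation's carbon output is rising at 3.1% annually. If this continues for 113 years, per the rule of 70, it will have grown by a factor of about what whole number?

≈ 32 times

At 3.1% one doubling takes ≈ 22.58 years; 113 years is 5 of them, so ×32.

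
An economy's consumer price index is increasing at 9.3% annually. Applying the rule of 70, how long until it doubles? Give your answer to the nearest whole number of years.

≈ 8 years

70/9.3 ≈ 7.53, so it doubles roughly every 8 years.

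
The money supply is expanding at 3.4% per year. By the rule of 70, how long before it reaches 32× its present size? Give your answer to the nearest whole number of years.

One doubling takes 70/3.4 = 20.59 years.
32 = 2^5, so 5 doublings → 103 years.

around 103 years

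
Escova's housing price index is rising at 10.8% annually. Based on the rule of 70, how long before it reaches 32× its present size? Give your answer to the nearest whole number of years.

Doubling time ≈ 70/10.8 = 6.48 years.
32× is 5 doublings, so 5 × 6.48 ≈ 32 years.

32 years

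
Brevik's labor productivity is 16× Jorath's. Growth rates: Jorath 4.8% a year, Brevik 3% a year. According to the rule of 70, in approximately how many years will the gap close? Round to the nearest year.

around 156 years

The growth-rate gap is 4.8% − 3% = 1.8 percentage points.
So the ratio between them halves every 70/1.8 ≈ 38.89 years.
A 16× gap closes after 4 halvings: 4 × 38.89 ≈ 156 years.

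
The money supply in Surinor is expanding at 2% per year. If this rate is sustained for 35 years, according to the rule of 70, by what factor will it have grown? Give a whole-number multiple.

70/2 ≈ 35.00 years per doubling.
35 years fits 1 doubling: 2^1 = 2.

about 2 times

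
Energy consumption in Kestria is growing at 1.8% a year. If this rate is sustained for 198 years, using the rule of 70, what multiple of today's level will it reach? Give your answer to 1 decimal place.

about 34.1 times

Doubles every ≈ 38.89 years (70/1.8).
198 years is 5.09 doublings; 2^5.09 ≈ 34.1×.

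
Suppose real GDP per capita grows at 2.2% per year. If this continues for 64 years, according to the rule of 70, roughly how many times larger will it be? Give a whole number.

about 4 times

70/2.2 ≈ 31.82 years per doubling.
64 years fits 2 doublings: 2^2 = 4.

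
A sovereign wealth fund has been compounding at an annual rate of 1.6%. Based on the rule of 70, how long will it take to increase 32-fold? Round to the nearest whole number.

about 219 years

At 1.6% it doubles every 70/1.6 ≈ 43.75 years.
32× is 5 doublings, so 5 × 43.75 ≈ 219 years.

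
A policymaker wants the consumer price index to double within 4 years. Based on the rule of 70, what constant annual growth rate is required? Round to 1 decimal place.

17.5%

70 / 4 ≈ 17.50, so about 17.5% annually.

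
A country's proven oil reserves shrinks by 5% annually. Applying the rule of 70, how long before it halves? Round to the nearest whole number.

Falling at 5%, it halves about every 70/5 = 14.00 years.

around 14 years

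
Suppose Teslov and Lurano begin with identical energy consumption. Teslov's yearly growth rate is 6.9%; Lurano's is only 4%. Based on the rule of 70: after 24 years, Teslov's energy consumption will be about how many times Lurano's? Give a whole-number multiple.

Rate gap = 6.9% − 4% = 2.9 points.
The ratio doubles every 70/2.9 ≈ 24.14 years.
24/24.14 ≈ 0.99 doublings → ratio ≈ 2^0.99 ≈ 2.

2 times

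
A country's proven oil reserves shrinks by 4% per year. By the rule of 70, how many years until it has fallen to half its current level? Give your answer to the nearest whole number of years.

about 18 years

Halving time ≈ 70 / 4 = 17.50 → 18 years.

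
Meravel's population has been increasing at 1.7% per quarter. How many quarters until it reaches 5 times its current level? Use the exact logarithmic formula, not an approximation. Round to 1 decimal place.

95.5 quarters

t = ln(5) / ln(1 + 0.017) = 1.6094 / 0.016857 ≈ 95.47.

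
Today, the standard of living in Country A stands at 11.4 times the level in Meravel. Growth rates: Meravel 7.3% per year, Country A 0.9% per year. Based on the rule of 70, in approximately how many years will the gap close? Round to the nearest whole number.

≈ 38 years

The growth-rate gap is 7.3% − 0.9% = 6.4 percentage points.
So the ratio between them halves every 70/6.4 ≈ 10.94 years.
An 11.4 times gap takes log₂(11.4) ≈ 3.51 halvings to close: 3.51 × 10.94 ≈ 38 years.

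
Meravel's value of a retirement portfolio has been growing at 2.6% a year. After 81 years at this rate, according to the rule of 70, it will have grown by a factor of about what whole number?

Doubling time ≈ 70/2.6 = 26.92 years.
81/26.92 ≈ 3 doublings, so about 2^3 = 8×.

8 times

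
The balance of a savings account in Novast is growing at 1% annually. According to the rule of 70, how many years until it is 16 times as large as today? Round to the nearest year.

approximately 280 years

At 1% it doubles every 70/1 ≈ 70.00 years.
16 = 2^4, so 4 doublings → 280 years.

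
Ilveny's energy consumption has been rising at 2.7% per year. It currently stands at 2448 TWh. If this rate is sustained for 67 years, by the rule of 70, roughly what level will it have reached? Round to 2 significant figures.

roughly 15000 TWh

Doubling time ≈ 70/2.7 = 25.93 years.
67 years is 67/25.93 ≈ 2.58 doublings, a factor of 2^2.58 ≈ 5.98.
2448 × 5.98 ≈ 15000 TWh.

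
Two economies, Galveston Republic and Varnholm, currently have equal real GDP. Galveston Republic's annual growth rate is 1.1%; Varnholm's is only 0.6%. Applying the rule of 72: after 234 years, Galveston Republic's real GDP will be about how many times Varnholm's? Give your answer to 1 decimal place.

≈ 3.1 times

Rate gap = 1.1% − 0.6% = 0.5 points.
The ratio doubles every 72/0.5 ≈ 144.00 years.
234/144.00 ≈ 1.63 doublings → ratio ≈ 2^1.63 ≈ 3.1.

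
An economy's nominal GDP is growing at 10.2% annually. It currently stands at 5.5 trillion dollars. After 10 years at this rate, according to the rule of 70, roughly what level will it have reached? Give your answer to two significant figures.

roughly 15 trillion dollars

It doubles every 70/10.2 ≈ 6.86 years, so 10 years is 1.46 doublings.
2^1.46 ≈ 2.75; 5.5 × 2.75 ≈ 15 trillion dollars.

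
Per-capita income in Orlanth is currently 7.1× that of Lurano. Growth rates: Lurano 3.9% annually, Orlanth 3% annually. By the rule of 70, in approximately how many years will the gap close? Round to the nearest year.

Lurano gains on Orlanth at 3.9% − 3% = 0.9 points a year.
At that relative rate the gap halves every 70/0.9 ≈ 77.78 years.
A 7.1× gap takes log₂(7.1) ≈ 2.83 halvings to close: 2.83 × 77.78 ≈ 220 years.

approximately 220 years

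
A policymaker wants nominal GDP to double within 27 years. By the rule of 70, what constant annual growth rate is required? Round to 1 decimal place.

70 / 27 ≈ 2.59, so about 2.6% a year.

approximately 2.6%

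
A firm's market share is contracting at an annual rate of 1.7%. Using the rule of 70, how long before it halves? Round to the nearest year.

roughly 41 years

Halving time ≈ 70 / 1.7 = 41.18 → 41 years.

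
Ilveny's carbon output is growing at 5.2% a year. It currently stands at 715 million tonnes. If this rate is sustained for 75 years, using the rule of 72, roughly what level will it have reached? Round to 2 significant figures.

around 31000 million tonnes

Doubling time ≈ 72/5.2 = 13.85 years.
75 years is 75/13.85 ≈ 5.42 doublings, a factor of 2^5.42 ≈ 42.81.
715 × 42.81 ≈ 31000 million tonnes.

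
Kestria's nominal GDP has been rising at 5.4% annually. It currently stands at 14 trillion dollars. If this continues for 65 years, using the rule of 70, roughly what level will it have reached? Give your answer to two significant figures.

≈ 450 trillion dollars

Doubling time ≈ 70/5.4 = 12.96 years.
65 years is 65/12.96 ≈ 5.02 doublings, a factor of 2^5.02 ≈ 32.45.
14 × 32.45 ≈ 450 trillion dollars.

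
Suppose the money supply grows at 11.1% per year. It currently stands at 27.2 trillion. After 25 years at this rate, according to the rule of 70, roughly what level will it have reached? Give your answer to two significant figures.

420 trillion

Doubling time ≈ 70/11.1 = 6.31 years.
25 years is 25/6.31 ≈ 3.96 doublings, a factor of 2^3.96 ≈ 15.56.
27.2 × 15.56 ≈ 420 trillion.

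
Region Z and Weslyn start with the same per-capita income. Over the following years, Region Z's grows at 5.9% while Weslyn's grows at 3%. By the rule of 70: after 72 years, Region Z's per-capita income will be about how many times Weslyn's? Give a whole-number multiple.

roughly 8 times

Only the 2.9-point difference matters.
70/2.9 ≈ 24.14 years per doubling of the ratio; 72 years gives 2.98 doublings, so ≈ 8×.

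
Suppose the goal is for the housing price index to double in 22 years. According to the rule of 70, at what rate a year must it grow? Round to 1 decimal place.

≈ 3.2%

70 / 22 ≈ 3.18, so about 3.2% a year.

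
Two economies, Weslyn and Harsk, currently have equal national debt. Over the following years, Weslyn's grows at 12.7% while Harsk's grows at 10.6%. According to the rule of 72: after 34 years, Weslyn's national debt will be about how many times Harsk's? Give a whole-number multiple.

Only the 2.1-point difference matters.
72/2.1 ≈ 34.29 years per doubling of the ratio; 34 years gives 0.99 doublings, so ≈ 2×.

about 2 times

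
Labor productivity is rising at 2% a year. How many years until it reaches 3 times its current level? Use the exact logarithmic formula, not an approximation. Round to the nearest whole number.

55 years

t = ln(3) / ln(1 + 0.02) = 1.0986 / 0.019803 ≈ 55.48.
≈ 55 years.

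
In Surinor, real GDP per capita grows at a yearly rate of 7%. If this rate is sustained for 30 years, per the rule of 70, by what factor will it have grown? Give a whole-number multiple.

around 8 times

At 7% one doubling takes ≈ 10.00 years; 30 years is 3 of them, so ×8.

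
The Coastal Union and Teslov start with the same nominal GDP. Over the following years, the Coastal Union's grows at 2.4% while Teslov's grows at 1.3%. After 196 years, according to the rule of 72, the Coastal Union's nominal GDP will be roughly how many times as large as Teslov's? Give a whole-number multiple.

≈ 8 times

the Coastal Union pulls ahead at 1.1 pp per year, so the ratio doubles every 72/1.1 ≈ 65.45 years.
In 196 years that's 2.99 doublings: 2^2.99 ≈ 8.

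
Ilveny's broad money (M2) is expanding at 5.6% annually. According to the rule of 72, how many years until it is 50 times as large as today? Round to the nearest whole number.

At 5.6% it doubles every 72/5.6 ≈ 12.86 years.
50× is log₂ 50 ≈ 5.64 doublings, so ≈ 5.64 × 12.86 = 73 years.

around 73 years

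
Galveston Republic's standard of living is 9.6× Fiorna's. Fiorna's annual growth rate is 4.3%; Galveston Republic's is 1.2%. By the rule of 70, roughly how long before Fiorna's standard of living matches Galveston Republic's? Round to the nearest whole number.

Fiorna gains on Galveston Republic at 4.3% − 1.2% = 3.1 points a year.
At that relative rate the gap halves every 70/3.1 ≈ 22.58 years.
A 9.6× gap takes log₂(9.6) ≈ 3.26 halvings to close: 3.26 × 22.58 ≈ 74 years.

74 years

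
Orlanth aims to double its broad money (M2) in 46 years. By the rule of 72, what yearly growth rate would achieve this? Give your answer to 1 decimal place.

72 / 46 ≈ 1.57, so about 1.6% per year.

≈ 1.6%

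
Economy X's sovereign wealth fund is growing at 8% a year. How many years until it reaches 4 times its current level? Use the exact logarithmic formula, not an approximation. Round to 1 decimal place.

18.0 years

t = ln(4) / ln(1 + 0.08) = 1.3863 / 0.076961 ≈ 18.01.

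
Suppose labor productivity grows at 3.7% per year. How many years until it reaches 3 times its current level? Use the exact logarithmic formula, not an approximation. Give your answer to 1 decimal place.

30.2 years

t = ln(3) / ln(1 + 0.037) = 1.0986 / 0.036332 ≈ 30.24.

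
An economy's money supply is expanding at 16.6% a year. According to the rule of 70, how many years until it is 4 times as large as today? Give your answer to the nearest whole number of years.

One doubling takes 70/16.6 = 4.22 years.
Getting to 4× needs 2 doublings: 2 × 4.22 ≈ 8 years.

≈ 8 years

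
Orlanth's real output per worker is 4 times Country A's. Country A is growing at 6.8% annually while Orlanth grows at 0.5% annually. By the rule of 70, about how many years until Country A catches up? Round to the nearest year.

The growth-rate gap is 6.8% − 0.5% = 6.3 percentage points.
So the ratio between them halves every 70/6.3 ≈ 11.11 years.
A 4 times gap closes after 2 halvings: 2 × 11.11 ≈ 22 years.

approximately 22 years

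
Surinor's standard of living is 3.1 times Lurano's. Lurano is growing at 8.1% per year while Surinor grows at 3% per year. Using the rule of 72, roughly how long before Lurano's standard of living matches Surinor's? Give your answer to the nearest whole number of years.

What matters is the difference: 5.1 pp.
Rule of 72 on the gap: the ratio halves every 72/5.1 ≈ 14.12 years.
A 3.1 times gap takes log₂(3.1) ≈ 1.63 halvings to close: 1.63 × 14.12 ≈ 23 years.

≈ 23 years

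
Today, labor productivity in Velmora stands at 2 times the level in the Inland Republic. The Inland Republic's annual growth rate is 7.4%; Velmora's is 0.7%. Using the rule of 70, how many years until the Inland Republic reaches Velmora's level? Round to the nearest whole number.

about 10 years

What matters is the difference: 6.7 pp.
Rule of 70 on the gap: the ratio halves every 70/6.7 ≈ 10.45 years.
A 2 times gap closes after 1 halving: 1 × 10.45 ≈ 10 years.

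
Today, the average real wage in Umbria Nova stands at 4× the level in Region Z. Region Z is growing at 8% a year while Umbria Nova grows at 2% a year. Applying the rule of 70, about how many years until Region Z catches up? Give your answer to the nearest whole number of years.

The growth-rate gap is 8% − 2% = 6 percentage points.
So the ratio between them halves every 70/6 ≈ 11.67 years.
A 4× gap closes after 2 halvings: 2 × 11.67 ≈ 23 years.

roughly 23 years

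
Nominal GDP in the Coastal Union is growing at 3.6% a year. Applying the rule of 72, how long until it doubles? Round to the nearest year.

around 20 years

At 3.6%, doubling takes about 72/3.6 = 20.00 years.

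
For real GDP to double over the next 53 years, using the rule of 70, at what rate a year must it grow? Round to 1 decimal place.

about 1.3%

70 / 53 ≈ 1.32, so about 1.3% a year.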